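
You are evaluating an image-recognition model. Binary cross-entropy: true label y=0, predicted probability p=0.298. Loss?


BCE = -[y·ln(p) + (1-y)·ln(1-p)]
= -0 - 1·ln(1-0.298)
= -ln(0.702) = 0.3538

0.3538


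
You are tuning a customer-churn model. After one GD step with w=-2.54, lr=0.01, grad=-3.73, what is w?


w_new = w - α·∇
= -2.54 - 0.01·-3.73
= -2.54 + 0.0373
= -2.5027

-2.5027


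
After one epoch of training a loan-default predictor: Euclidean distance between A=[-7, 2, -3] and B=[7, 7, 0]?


d = √((-7-7)² + (2-7)² + (-3-0)²)
  = √(196 + 25 + 9)
  = √230 = 15.1658

15.1658


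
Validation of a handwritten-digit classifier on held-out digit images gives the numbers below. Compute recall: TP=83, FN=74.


Recall = TP/(TP+FN)
= 83/(83+74)
= 83/157 = 52.87%

52.87%


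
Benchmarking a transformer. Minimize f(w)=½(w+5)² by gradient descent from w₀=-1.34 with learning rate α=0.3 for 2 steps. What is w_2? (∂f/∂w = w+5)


step 1: grad = -1.34+5 = 3.66; w = -1.34 - 0.3·(3.66) = -2.438
step 2: grad = -2.438+5 = 2.562; w = -2.438 - 0.3·(2.562) = -3.2066

-3.2066


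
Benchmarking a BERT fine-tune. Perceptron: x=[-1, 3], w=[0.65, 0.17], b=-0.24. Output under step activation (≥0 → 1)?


z = (-1)·(0.65) + (3)·(0.17) - 0.24
  = -0.38
step(z) = 0 (z<0)

0


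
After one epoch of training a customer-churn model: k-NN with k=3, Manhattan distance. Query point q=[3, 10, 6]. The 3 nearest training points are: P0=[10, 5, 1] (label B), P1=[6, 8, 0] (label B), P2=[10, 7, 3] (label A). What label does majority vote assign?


d(q,P0) = 17  (label B)
d(q,P1) = 11  (label B)
d(q,P2) = 13  (label A)
Votes: A=1, B=2
Majority → B

B


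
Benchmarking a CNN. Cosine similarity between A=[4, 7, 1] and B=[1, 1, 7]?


A·B = 4·1 + 7·1 + 1·7 = 18
‖A‖ = √66 = 8.124, ‖B‖ = √51 = 7.1414
cos = 18/(√66·√51) = 18/√3366 = 0.3103

0.3103


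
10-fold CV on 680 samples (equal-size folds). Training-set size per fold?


Fold size = 680/10 = 68
Training per fold = 680 - 68 = 612

612


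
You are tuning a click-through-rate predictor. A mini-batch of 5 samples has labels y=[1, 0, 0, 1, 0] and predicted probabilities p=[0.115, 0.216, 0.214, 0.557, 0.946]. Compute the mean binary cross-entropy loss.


L[0] = -ln(0.115) = 2.1628
L[1] = -ln(1-0.216) = -ln(0.784) = 0.2433
L[2] = -ln(1-0.214) = -ln(0.786) = 0.2408
L[3] = -ln(0.557) = 0.5852
L[4] = -ln(1-0.946) = -ln(0.054) = 2.9188
mean = (2.1628 + 0.2433 + 0.2408 + 0.5852 + 2.9188)/5 = 1.2302

1.2302


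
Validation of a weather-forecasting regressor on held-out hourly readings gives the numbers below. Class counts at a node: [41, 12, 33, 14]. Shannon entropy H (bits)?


Probabilities: [41/100, 12/100, 33/100, 14/100] ≈ [0.41, 0.12, 0.33, 0.14]
H = -((41/100)·log₂(41/100) + (12/100)·log₂(12/100) + (33/100)·log₂(33/100) + (14/100)·log₂(14/100))
  = 1.8194 bits

1.8194 bits


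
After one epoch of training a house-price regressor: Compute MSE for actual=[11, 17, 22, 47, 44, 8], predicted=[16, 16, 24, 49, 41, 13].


Squared errors: (11-16)²=25, (17-16)²=1, (22-24)²=4, (47-49)²=4, (44-41)²=9, (8-13)²=25
Sum = 68
MSE = 68/6 = 34/3

34/3


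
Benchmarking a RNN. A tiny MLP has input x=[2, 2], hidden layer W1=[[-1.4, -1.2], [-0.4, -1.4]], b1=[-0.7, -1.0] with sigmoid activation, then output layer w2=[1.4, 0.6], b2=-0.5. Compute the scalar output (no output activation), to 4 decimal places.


z1[0] = (-1.4)·(2) + (-1.2)·(2) - 0.7 = -5.9
z1[1] = (-0.4)·(2) + (-1.4)·(2) - 1.0 = -4.6
h = sigmoid(z1) = [0.0027, 0.01]
output = (1.4)·(0.0027) + (0.6)·(0.01) - 0.5 = -0.4902

-0.4902


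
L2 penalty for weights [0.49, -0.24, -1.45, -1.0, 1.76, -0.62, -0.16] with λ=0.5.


‖w‖₂² = (0.49)² + (-0.24)² + (-1.45)² + (-1.0)² + (1.76)² + (-0.62)² + (-0.16)²
     = 0.2401 + 0.0576 + 2.1025 + 1 + 3.0976 + 0.3844 + 0.0256
     = 6.9078
λ·‖w‖₂² = 0.5·6.9078 = 3.4539

3.4539


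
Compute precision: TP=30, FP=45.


Precision = TP/(TP+FP)
= 30/(30+45)
= 30/75 = 40.0%

40.0%


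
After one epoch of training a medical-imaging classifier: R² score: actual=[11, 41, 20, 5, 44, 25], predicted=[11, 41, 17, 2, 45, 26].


ȳ = 24.3333
SS_res = Σ(y-ŷ)² = 20
SS_tot = Σ(y-ȳ)² = 1235.33
R² = 1 - SS_res/SS_tot = 1 - 0.0162 = 0.9838

0.9838


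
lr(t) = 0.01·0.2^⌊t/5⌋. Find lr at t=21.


n_drops = ⌊21/5⌋ = 4
lr = 0.01·0.2^4 = 0.01·0.0016 = 0.000016

0.000016


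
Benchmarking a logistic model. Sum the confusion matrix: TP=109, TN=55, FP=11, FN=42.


Total = TP + TN + FP + FN
= 109 + 55 + 11 + 42
= 217
(Predicted positive: 120, predicted negative: 97)

217


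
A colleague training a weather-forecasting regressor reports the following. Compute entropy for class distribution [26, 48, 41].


Probabilities: [26/115, 48/115, 41/115] ≈ [0.2261, 0.4174, 0.3565]
H = -((26/115)·log₂(26/115) + (48/115)·log₂(48/115) + (41/115)·log₂(41/115))
  = 1.5416 bits

1.5416 bits


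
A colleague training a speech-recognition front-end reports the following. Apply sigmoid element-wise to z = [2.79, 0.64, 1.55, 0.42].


σ(2.79) = 1/(1+e^-2.79) = 0.9421
σ(0.64) = 1/(1+e^-0.64) = 0.6548
σ(1.55) = 1/(1+e^-1.55) = 0.8249
σ(0.42) = 1/(1+e^-0.42) = 0.6035
result = [0.9421, 0.6548, 0.8249, 0.6035]

[0.9421, 0.6548, 0.8249, 0.6035]


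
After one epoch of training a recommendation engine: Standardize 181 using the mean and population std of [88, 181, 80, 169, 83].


μ = 120.2, σ = 44.9773
z = (181 - 120.2)/44.9773 = 1.3518

1.3518


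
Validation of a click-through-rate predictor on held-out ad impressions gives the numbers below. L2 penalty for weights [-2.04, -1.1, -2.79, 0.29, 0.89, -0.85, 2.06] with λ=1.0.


‖w‖₂² = (-2.04)² + (-1.1)² + (-2.79)² + (0.29)² + (0.89)² + (-0.85)² + (2.06)²
     = 4.1616 + 1.21 + 7.7841 + 0.0841 + 0.7921 + 0.7225 + 4.2436
     = 18.998
λ·‖w‖₂² = 1.0·18.998 = 18.998

18.998


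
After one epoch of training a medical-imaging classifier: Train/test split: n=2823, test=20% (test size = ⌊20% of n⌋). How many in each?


Test = ⌊2823·20/100⌋ = 564
Train = 2823 - 564 = 2259

Train: 2259, Test: 564


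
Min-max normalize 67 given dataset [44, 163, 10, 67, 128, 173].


min=10, max=173
(67-10)/(173-10) = 57/163 = 0.3497

0.3497


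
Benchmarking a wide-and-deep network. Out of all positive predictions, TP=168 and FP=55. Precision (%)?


Precision = TP/(TP+FP)
= 168/(168+55)
= 168/223 = 75.34%

75.34%


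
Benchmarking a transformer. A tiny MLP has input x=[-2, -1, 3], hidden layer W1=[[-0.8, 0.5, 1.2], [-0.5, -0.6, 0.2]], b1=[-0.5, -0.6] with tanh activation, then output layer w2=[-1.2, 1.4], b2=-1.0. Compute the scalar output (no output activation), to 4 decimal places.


z1[0] = (-0.8)·(-2) + (0.5)·(-1) + (1.2)·(3) - 0.5 = 4.2
z1[1] = (-0.5)·(-2) + (-0.6)·(-1) + (0.2)·(3) - 0.6 = 1.6
h = tanh(z1) = [0.9996, 0.9217]
output = (-1.2)·(0.9996) + (1.4)·(0.9217) - 1.0 = -0.9091

-0.9091


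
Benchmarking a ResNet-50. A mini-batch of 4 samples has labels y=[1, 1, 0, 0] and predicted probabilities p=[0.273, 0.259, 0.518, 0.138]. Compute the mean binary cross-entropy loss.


L[0] = -ln(0.273) = 1.2983
L[1] = -ln(0.259) = 1.3509
L[2] = -ln(1-0.518) = -ln(0.482) = 0.7298
L[3] = -ln(1-0.138) = -ln(0.862) = 0.1485
mean = (1.2983 + 1.3509 + 0.7298 + 0.1485)/4 = 0.8819

0.8819


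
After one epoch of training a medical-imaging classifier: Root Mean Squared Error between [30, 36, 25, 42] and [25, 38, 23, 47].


MSE = 58/4 = 14.5
RMSE = √(58/4) = 3.8079

3.8079


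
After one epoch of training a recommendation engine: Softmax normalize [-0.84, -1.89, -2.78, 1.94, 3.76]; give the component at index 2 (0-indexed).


Exponentials: e^-0.84=0.4317, e^-1.89=0.1511, e^-2.78=0.062, e^1.94=6.9588, e^3.76=42.9484
Sum = 50.552
Softmax = [0.0085, 0.003, 0.0012, 0.1377, 0.8496]
p[2] = 0.062/50.552 = 0.0012

0.0012


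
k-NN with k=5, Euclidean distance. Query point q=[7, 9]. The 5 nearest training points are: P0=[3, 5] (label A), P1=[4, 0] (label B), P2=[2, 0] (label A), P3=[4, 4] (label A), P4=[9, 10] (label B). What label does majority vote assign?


d(q,P0) = 5.6569  (label A)
d(q,P1) = 9.4868  (label B)
d(q,P2) = 10.2956  (label A)
d(q,P3) = 5.831  (label A)
d(q,P4) = 2.2361  (label B)
Votes: A=3, B=2
Majority → A

A


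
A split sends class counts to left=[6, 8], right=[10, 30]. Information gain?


Parent = [16, 38], H_parent = 0.8767
H_left = 0.9852 (n=14), H_right = 0.8113 (n=40)
H_children = (14/54)·0.9852 + (40/54)·0.8113 = 0.8564
IG = 0.8767 - 0.8564 = 0.0203

0.0203


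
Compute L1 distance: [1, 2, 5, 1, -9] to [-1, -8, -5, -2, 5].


d = |1+ 1| + |2+ 8| + |5+ 5| + |1+ 2| + |-9-5|
  = 2 + 10 + 10 + 3 + 14
  = 39

39


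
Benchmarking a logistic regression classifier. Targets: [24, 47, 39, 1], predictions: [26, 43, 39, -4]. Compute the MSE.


Squared errors: (24-26)²=4, (47-43)²=16, (39-39)²=0, (1+ 4)²=25
Sum = 45
MSE = 45/4 = 45/4

45/4


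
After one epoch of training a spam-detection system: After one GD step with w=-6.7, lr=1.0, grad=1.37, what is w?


w_new = w - α·∇
= -6.7 - 1.0·1.37
= -6.7 - 1.37
= -8.07

-8.07


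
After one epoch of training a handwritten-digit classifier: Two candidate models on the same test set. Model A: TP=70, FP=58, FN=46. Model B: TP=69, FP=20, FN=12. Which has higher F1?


Model A: P=70/128=0.5469, R=70/116=0.6034, F1=2PR/(P+R)=2TP/(2TP+FP+FN)=140/244=0.5738
Model B: P=69/89=0.7753, R=69/81=0.8519, F1=2PR/(P+R)=2TP/(2TP+FP+FN)=138/170=0.8118
0.5738 < 0.8118 → Model B

Model B


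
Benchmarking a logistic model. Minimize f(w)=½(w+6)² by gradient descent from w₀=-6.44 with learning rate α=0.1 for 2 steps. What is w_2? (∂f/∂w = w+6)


step 1: grad = -6.44+6 = -0.44; w = -6.44 - 0.1·(-0.44) = -6.396
step 2: grad = -6.396+6 = -0.396; w = -6.396 - 0.1·(-0.396) = -6.3564

-6.3564


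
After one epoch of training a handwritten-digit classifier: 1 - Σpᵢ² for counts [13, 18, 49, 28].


Probabilities: [13/108, 18/108, 49/108, 28/108] ≈ [0.1204, 0.1667, 0.4537, 0.2593]
Σpᵢ² = (169 + 324 + 2401 + 784)/108² = 3678/11664
Gini = 1 - Σpᵢ² = 1 - 3678/11664 = 0.6847

0.6847


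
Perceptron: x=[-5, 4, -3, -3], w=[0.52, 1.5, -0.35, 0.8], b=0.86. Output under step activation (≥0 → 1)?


z = (-5)·(0.52) + (4)·(1.5) + (-3)·(-0.35) + (-3)·(0.8) + 0.86
  = 2.91
step(z) = 1 (z≥0)

1


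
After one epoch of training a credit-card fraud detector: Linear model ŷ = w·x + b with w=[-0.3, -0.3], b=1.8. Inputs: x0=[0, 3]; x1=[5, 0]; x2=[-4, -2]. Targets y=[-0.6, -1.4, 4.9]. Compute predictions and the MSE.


ŷ0 = (-0.3)·(0) + (-0.3)·(3) + 1.8 = 0.9
ŷ1 = (-0.3)·(5) + (-0.3)·(0) + 1.8 = 0.3
ŷ2 = (-0.3)·(-4) + (-0.3)·(-2) + 1.8 = 3.6
errors² = [2.25, 2.89, 1.69]
MSE = 6.8300/3 = 2.2767

2.2767


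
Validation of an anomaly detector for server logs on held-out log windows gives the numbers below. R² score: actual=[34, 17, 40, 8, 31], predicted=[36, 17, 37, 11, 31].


ȳ = 26
SS_res = Σ(y-ŷ)² = 22
SS_tot = Σ(y-ȳ)² = 690
R² = 1 - SS_res/SS_tot = 1 - 0.0319 = 0.9681

0.9681


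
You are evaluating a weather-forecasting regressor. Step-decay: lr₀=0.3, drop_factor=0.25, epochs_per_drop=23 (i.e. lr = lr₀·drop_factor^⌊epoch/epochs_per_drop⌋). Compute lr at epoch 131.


n_drops = ⌊131/23⌋ = 5
lr = 0.3·0.25^5 = 0.3·0.0009765625 = 0.00029296875

0.00029296875


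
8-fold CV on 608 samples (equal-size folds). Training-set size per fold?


Fold size = 608/8 = 76
Training per fold = 608 - 76 = 532

532


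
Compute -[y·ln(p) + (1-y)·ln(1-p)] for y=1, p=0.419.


BCE = -[y·ln(p) + (1-y)·ln(1-p)]
= -1·ln(0.419) - 0
= -ln(0.419) = 0.8699

0.8699


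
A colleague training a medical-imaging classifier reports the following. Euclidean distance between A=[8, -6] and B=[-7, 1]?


d = √((8+ 7)² + (-6-1)²)
  = √(225 + 49)
  = √274 = 16.5529

16.5529


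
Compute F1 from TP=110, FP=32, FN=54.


Precision = 110/142 = 0.7746
Recall = 110/164 = 0.6707
F1 = 2·P·R/(P+R) = 2·TP/(2·TP+FP+FN) = 220/(220+32+54) = 220/306 = 0.719

0.719


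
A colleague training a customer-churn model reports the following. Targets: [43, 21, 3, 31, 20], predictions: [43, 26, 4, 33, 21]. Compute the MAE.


Absolute errors: |43-43|=0, |21-26|=5, |3-4|=1, |31-33|=2, |20-21|=1
Sum = 9
MAE = 9/5 = 9/5

9/5


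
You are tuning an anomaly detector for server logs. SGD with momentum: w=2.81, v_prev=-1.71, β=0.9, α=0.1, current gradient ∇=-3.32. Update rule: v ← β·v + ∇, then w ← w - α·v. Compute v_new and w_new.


v_new = 0.9·-1.71 - 3.32 = -1.539 - 3.32 = -4.859
w_new = 2.81 - 0.1·-4.859 = 2.81 + 0.4859 = 3.2959

v_new=-4.859, w_new=3.2959


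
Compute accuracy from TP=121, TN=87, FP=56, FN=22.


Accuracy = (TP+TN)/(TP+TN+FP+FN)
= (121+87)/(286)
= 208/286 = 72.73%

72.73%


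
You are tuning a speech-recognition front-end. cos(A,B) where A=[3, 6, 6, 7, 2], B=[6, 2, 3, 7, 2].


A·B = 3·6 + 6·2 + 6·3 + 7·7 + 2·2 = 101
‖A‖ = √134 = 11.5758, ‖B‖ = √102 = 10.0995
cos = 101/(√134·√102) = 101/√13668 = 0.8639

0.8639


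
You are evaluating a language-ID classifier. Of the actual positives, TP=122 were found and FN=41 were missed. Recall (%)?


Recall = TP/(TP+FN)
= 122/(122+41)
= 122/163 = 74.85%

74.85%


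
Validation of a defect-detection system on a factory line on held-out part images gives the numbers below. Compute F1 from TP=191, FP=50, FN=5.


Precision = 191/241 = 0.7925
Recall = 191/196 = 0.9745
F1 = 2·P·R/(P+R) = 2·TP/(2·TP+FP+FN) = 382/(382+50+5) = 382/437 = 0.8741

0.8741


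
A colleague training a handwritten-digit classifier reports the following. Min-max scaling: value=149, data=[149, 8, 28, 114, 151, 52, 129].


min=8, max=151
(149-8)/(151-8) = 141/143 = 0.986

0.986


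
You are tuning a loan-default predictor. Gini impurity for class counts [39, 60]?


Probabilities: [39/99, 60/99] ≈ [0.3939, 0.6061]
Σpᵢ² = (1521 + 3600)/99² = 5121/9801
Gini = 1 - Σpᵢ² = 1 - 5121/9801 = 0.4775

0.4775


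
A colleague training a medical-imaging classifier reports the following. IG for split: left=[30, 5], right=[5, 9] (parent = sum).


Parent = [35, 14], H_parent = 0.8631
H_left = 0.5917 (n=35), H_right = 0.9403 (n=14)
H_children = (35/49)·0.5917 + (14/49)·0.9403 = 0.6913
IG = 0.8631 - 0.6913 = 0.1718

0.1718


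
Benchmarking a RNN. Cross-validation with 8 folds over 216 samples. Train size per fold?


Fold size = 216/8 = 27
Training per fold = 216 - 27 = 189

189


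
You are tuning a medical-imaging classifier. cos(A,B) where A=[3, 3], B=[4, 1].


A·B = 3·4 + 3·1 = 15
‖A‖ = √18 = 4.2426, ‖B‖ = √17 = 4.1231
cos = 15/(√18·√17) = 15/√306 = 0.8575

0.8575


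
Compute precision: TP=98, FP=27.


Precision = TP/(TP+FP)
= 98/(98+27)
= 98/125 = 78.4%

78.4%


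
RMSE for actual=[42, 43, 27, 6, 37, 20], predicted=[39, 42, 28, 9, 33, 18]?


MSE = 40/6 = 6.6667
RMSE = √(40/6) = 2.582

2.582


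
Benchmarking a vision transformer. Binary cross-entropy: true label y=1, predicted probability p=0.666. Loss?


BCE = -[y·ln(p) + (1-y)·ln(1-p)]
= -1·ln(0.666) - 0
= -ln(0.666) = 0.4065

0.4065


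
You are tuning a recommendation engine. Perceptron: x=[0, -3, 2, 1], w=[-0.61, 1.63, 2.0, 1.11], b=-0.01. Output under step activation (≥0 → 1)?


z = (0)·(-0.61) + (-3)·(1.63) + (2)·(2.0) + (1)·(1.11) - 0.01
  = 0.21
step(z) = 1 (z≥0)

1


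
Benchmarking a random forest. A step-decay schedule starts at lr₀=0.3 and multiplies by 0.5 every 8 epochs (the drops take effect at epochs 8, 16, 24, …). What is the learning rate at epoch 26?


n_drops = ⌊26/8⌋ = 3
lr = 0.3·0.5^3 = 0.3·0.125 = 0.0375

0.0375


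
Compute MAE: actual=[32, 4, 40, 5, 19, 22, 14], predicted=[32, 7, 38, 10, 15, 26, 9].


Absolute errors: |32-32|=0, |4-7|=3, |40-38|=2, |5-10|=5, |19-15|=4, |22-26|=4, |14-9|=5
Sum = 23
MAE = 23/7 = 23/7

23/7


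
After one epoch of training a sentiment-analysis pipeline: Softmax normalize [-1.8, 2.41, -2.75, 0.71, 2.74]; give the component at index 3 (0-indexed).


Exponentials: e^-1.8=0.1653, e^2.41=11.134, e^-2.75=0.0639, e^0.71=2.034, e^2.74=15.487
Sum = 28.8842
Softmax = [0.0057, 0.3855, 0.0022, 0.0704, 0.5362]
p[3] = 2.034/28.8842 = 0.0704

0.0704


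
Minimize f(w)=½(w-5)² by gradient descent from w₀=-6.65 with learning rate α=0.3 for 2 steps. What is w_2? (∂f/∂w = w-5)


step 1: grad = -6.65-5 = -11.65; w = -6.65 - 0.3·(-11.65) = -3.155
step 2: grad = -3.155-5 = -8.155; w = -3.155 - 0.3·(-8.155) = -0.7085

-0.7085


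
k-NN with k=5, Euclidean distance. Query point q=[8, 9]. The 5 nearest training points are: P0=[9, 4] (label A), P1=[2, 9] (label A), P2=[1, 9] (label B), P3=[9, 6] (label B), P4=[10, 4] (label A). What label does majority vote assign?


d(q,P0) = 5.099  (label A)
d(q,P1) = 6.0  (label A)
d(q,P2) = 7.0  (label B)
d(q,P3) = 3.1623  (label B)
d(q,P4) = 5.3852  (label A)
Votes: A=3, B=2
Majority → A

A


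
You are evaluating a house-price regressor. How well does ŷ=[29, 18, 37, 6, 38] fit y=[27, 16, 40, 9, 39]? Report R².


ȳ = 26.2
SS_res = Σ(y-ŷ)² = 27
SS_tot = Σ(y-ȳ)² = 754.8
R² = 1 - SS_res/SS_tot = 1 - 0.0358 = 0.9642

0.9642


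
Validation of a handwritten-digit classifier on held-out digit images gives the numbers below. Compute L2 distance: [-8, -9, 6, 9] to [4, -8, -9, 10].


d = √((-8-4)² + (-9+ 8)² + (6+ 9)² + (9-10)²)
  = √(144 + 1 + 225 + 1)
  = √371 = 19.2614

19.2614


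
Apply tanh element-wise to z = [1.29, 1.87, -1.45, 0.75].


tanh(1.29) = 0.8591
tanh(1.87) = 0.9536
tanh(-1.45) = -0.8957
tanh(0.75) = 0.6351
result = [0.8591, 0.9536, -0.8957, 0.6351]

[0.8591, 0.9536, -0.8957, 0.6351]


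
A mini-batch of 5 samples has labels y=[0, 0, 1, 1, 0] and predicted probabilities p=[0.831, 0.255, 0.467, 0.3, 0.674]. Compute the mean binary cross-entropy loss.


L[0] = -ln(1-0.831) = -ln(0.169) = 1.7779
L[1] = -ln(1-0.255) = -ln(0.745) = 0.2944
L[2] = -ln(0.467) = 0.7614
L[3] = -ln(0.3) = 1.204
L[4] = -ln(1-0.674) = -ln(0.326) = 1.1209
mean = (1.7779 + 0.2944 + 0.7614 + 1.204 + 1.1209)/5 = 1.0317

1.0317


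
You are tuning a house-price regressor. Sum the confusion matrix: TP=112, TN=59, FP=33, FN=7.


Total = TP + TN + FP + FN
= 112 + 59 + 33 + 7
= 211
(Predicted positive: 145, predicted negative: 66)

211


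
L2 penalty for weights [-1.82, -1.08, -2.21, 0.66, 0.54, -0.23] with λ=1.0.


‖w‖₂² = (-1.82)² + (-1.08)² + (-2.21)² + (0.66)² + (0.54)² + (-0.23)²
     = 3.3124 + 1.1664 + 4.8841 + 0.4356 + 0.2916 + 0.0529
     = 10.143
λ·‖w‖₂² = 1.0·10.143 = 10.143

10.143


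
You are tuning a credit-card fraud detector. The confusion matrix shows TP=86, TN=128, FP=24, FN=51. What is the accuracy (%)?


Accuracy = (TP+TN)/(TP+TN+FP+FN)
= (86+128)/(289)
= 214/289 = 74.05%

74.05%


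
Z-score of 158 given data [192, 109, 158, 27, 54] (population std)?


μ = 108, σ = 61.6993
z = (158 - 108)/61.6993 = 0.8104

0.8104


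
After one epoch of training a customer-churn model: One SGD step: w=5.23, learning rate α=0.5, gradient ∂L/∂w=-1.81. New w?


w_new = w - α·∇
= 5.23 - 0.5·-1.81
= 5.23 + 0.905
= 6.135

6.135


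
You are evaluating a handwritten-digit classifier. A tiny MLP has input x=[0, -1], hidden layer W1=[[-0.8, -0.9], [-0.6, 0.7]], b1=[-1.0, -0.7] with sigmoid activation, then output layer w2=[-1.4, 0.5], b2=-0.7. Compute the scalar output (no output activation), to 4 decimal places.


z1[0] = (-0.8)·(0) + (-0.9)·(-1) - 1.0 = -0.1
z1[1] = (-0.6)·(0) + (0.7)·(-1) - 0.7 = -1.4
h = sigmoid(z1) = [0.475, 0.1978]
output = (-1.4)·(0.475) + (0.5)·(0.1978) - 0.7 = -1.2661

-1.2661


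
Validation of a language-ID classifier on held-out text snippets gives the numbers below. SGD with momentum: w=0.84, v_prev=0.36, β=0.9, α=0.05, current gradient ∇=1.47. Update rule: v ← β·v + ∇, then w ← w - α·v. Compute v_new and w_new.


v_new = 0.9·0.36 + 1.47 = 0.324 + 1.47 = 1.794
w_new = 0.84 - 0.05·1.794 = 0.84 - 0.0897 = 0.7503

v_new=1.794, w_new=0.7503


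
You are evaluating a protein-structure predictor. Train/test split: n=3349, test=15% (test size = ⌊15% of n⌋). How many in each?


Test = ⌊3349·15/100⌋ = 502
Train = 3349 - 502 = 2847

Train: 2847, Test: 502


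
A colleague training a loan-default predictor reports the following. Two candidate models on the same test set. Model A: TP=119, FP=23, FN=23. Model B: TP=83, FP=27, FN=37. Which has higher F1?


Model A: P=119/142=0.838, R=119/142=0.838, F1=2PR/(P+R)=2TP/(2TP+FP+FN)=238/284=0.838
Model B: P=83/110=0.7545, R=83/120=0.6917, F1=2PR/(P+R)=2TP/(2TP+FP+FN)=166/230=0.7217
0.838 > 0.7217 → Model A

Model A


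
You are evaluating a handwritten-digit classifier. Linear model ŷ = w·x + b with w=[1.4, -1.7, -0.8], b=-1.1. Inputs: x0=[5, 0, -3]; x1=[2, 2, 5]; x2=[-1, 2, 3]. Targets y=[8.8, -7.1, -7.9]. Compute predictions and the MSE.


ŷ0 = (1.4)·(5) + (-1.7)·(0) + (-0.8)·(-3) - 1.1 = 8.3
ŷ1 = (1.4)·(2) + (-1.7)·(2) + (-0.8)·(5) - 1.1 = -5.7
ŷ2 = (1.4)·(-1) + (-1.7)·(2) + (-0.8)·(3) - 1.1 = -8.3
errors² = [0.25, 1.96, 0.16]
MSE = 2.3700/3 = 0.79

0.79


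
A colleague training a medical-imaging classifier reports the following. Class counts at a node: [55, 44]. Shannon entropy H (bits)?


Probabilities: [55/99, 44/99] ≈ [0.5556, 0.4444]
H = -((55/99)·log₂(55/99) + (44/99)·log₂(44/99))
  = 0.9911 bits

0.9911 bits


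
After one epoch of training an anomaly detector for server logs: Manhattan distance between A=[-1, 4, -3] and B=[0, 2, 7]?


d = |-1-0| + |4-2| + |-3-7|
  = 1 + 2 + 10
  = 13

13


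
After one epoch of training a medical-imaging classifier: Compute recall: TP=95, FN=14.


Recall = TP/(TP+FN)
= 95/(95+14)
= 95/109 = 87.16%

87.16%


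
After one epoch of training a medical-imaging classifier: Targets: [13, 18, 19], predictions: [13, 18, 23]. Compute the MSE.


Squared errors: (13-13)²=0, (18-18)²=0, (19-23)²=16
Sum = 16
MSE = 16/3 = 16/3

16/3


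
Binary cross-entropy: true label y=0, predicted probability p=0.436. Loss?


BCE = -[y·ln(p) + (1-y)·ln(1-p)]
= -0 - 1·ln(1-0.436)
= -ln(0.564) = 0.5727

0.5727


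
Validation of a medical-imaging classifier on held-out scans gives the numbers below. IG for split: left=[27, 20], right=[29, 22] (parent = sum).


Parent = [56, 42], H_parent = 0.9852
H_left = 0.9839 (n=47), H_right = 0.9864 (n=51)
H_children = (47/98)·0.9839 + (51/98)·0.9864 = 0.9852
IG = 0.9852 - 0.9852 = 0.0

0.0


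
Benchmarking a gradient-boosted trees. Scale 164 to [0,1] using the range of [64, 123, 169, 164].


min=64, max=169
(164-64)/(169-64) = 100/105 = 0.9524

0.9524


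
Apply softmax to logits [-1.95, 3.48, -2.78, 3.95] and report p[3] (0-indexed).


Exponentials: e^-1.95=0.1423, e^3.48=32.4597, e^-2.78=0.062, e^3.95=51.9354
Sum = 84.5994
Softmax = [0.0017, 0.3837, 0.0007, 0.6139]
p[3] = 51.9354/84.5994 = 0.6139

0.6139


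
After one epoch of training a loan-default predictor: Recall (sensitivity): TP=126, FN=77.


Recall = TP/(TP+FN)
= 126/(126+77)
= 126/203 = 62.07%

62.07%


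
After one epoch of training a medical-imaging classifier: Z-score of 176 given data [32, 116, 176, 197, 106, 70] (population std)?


μ = 116.1667, σ = 56.9105
z = (176 - 116.1667)/56.9105 = 1.0514

1.0514


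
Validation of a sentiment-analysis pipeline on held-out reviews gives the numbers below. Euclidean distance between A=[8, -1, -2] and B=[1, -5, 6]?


d = √((8-1)² + (-1+ 5)² + (-2-6)²)
  = √(49 + 16 + 64)
  = √129 = 11.3578

11.3578


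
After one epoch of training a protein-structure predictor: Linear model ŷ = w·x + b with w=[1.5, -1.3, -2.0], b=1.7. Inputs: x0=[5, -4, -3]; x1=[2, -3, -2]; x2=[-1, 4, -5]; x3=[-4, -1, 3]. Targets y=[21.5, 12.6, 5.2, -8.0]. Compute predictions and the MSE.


ŷ0 = (1.5)·(5) + (-1.3)·(-4) + (-2.0)·(-3) + 1.7 = 20.4
ŷ1 = (1.5)·(2) + (-1.3)·(-3) + (-2.0)·(-2) + 1.7 = 12.6
ŷ2 = (1.5)·(-1) + (-1.3)·(4) + (-2.0)·(-5) + 1.7 = 5.0
ŷ3 = (1.5)·(-4) + (-1.3)·(-1) + (-2.0)·(3) + 1.7 = -9.0
errors² = [1.21, 0.0, 0.04, 1.0]
MSE = 2.2500/4 = 0.5625

0.5625


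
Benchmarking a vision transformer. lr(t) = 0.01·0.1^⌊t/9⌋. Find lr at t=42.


n_drops = ⌊42/9⌋ = 4
lr = 0.01·0.1^4 = 0.01·0.0001 = 0.000001

0.000001


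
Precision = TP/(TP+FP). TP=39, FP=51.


Precision = TP/(TP+FP)
= 39/(39+51)
= 39/90 = 43.33%

43.33%


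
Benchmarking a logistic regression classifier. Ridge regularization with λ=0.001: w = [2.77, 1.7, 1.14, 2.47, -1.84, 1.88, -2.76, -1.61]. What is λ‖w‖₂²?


‖w‖₂² = (2.77)² + (1.7)² + (1.14)² + (2.47)² + (-1.84)² + (1.88)² + (-2.76)² + (-1.61)²
     = 7.6729 + 2.89 + 1.2996 + 6.1009 + 3.3856 + 3.5344 + 7.6176 + 2.5921
     = 35.0931
λ·‖w‖₂² = 0.001·35.0931 = 0.035093

0.035093


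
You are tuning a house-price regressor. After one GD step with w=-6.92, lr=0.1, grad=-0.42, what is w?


w_new = w - α·∇
= -6.92 - 0.1·-0.42
= -6.92 + 0.042
= -6.878

-6.878


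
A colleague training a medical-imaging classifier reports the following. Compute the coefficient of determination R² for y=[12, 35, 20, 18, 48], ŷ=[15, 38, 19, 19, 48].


ȳ = 26.6
SS_res = Σ(y-ŷ)² = 20
SS_tot = Σ(y-ȳ)² = 859.2
R² = 1 - SS_res/SS_tot = 1 - 0.0233 = 0.9767

0.9767


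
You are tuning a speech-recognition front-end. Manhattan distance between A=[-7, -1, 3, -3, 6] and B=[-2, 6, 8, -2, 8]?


d = |-7+ 2| + |-1-6| + |3-8| + |-3+ 2| + |6-8|
  = 5 + 7 + 5 + 1 + 2
  = 20

20


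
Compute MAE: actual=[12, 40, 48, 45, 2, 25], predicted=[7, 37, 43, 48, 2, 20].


Absolute errors: |12-7|=5, |40-37|=3, |48-43|=5, |45-48|=3, |2-2|=0, |25-20|=5
Sum = 21
MAE = 21/6 = 7/2

7/2


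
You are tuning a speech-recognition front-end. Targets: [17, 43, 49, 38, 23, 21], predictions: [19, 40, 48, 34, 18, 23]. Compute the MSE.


Squared errors: (17-19)²=4, (43-40)²=9, (49-48)²=1, (38-34)²=16, (23-18)²=25, (21-23)²=4
Sum = 59
MSE = 59/6 = 59/6

59/6


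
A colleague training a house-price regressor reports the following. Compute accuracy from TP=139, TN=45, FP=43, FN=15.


Accuracy = (TP+TN)/(TP+TN+FP+FN)
= (139+45)/(242)
= 184/242 = 76.03%

76.03%


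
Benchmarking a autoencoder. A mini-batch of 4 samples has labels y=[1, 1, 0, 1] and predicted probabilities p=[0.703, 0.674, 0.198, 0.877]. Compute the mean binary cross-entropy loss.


L[0] = -ln(0.703) = 0.3524
L[1] = -ln(0.674) = 0.3945
L[2] = -ln(1-0.198) = -ln(0.802) = 0.2206
L[3] = -ln(0.877) = 0.1312
mean = (0.3524 + 0.3945 + 0.2206 + 0.1312)/4 = 0.2747

0.2747


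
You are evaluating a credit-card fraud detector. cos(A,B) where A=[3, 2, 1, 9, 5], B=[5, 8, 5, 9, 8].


A·B = 3·5 + 2·8 + 1·5 + 9·9 + 5·8 = 157
‖A‖ = √120 = 10.9545, ‖B‖ = √259 = 16.0935
cos = 157/(√120·√259) = 157/√31080 = 0.8906

0.8906


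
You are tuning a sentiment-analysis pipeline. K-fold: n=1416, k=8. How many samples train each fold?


Fold size = 1416/8 = 177
Training per fold = 1416 - 177 = 1239

1239


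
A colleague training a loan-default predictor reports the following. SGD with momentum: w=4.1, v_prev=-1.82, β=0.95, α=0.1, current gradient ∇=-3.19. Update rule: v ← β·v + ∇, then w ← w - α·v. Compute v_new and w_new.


v_new = 0.95·-1.82 - 3.19 = -1.729 - 3.19 = -4.919
w_new = 4.1 - 0.1·-4.919 = 4.1 + 0.4919 = 4.5919

v_new=-4.919, w_new=4.5919


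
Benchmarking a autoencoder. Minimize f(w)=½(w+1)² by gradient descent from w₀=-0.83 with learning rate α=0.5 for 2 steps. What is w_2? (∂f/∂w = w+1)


step 1: grad = -0.83+1 = 0.17; w = -0.83 - 0.5·(0.17) = -0.915
step 2: grad = -0.915+1 = 0.085; w = -0.915 - 0.5·(0.085) = -0.9575

-0.9575


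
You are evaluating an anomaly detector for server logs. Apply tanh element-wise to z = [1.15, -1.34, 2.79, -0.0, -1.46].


tanh(1.15) = 0.8178
tanh(-1.34) = -0.8717
tanh(2.79) = 0.9925
tanh(-0.0) = -0.0
tanh(-1.46) = -0.8977
result = [0.8178, -0.8717, 0.9925, -0.0, -0.8977]

[0.8178, -0.8717, 0.9925, -0.0, -0.8977]


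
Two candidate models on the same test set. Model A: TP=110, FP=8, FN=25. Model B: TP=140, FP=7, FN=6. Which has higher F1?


Model A: P=110/118=0.9322, R=110/135=0.8148, F1=2PR/(P+R)=2TP/(2TP+FP+FN)=220/253=0.8696
Model B: P=140/147=0.9524, R=140/146=0.9589, F1=2PR/(P+R)=2TP/(2TP+FP+FN)=280/293=0.9556
0.8696 < 0.9556 → Model B

Model B


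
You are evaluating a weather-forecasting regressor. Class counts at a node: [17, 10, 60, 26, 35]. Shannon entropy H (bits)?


Probabilities: [17/148, 10/148, 60/148, 26/148, 35/148] ≈ [0.1149, 0.0676, 0.4054, 0.1757, 0.2365]
H = -((17/148)·log₂(17/148) + (10/148)·log₂(10/148) + (60/148)·log₂(60/148) + (26/148)·log₂(26/148) + (35/148)·log₂(35/148))
  = 2.082 bits

2.082 bits


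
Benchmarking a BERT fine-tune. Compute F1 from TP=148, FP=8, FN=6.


Precision = 148/156 = 0.9487
Recall = 148/154 = 0.961
F1 = 2·P·R/(P+R) = 2·TP/(2·TP+FP+FN) = 296/(296+8+6) = 296/310 = 0.9548

0.9548


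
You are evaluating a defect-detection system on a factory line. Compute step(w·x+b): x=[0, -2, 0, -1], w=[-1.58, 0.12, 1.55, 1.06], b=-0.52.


z = (0)·(-1.58) + (-2)·(0.12) + (0)·(1.55) + (-1)·(1.06) - 0.52
  = -1.82
step(z) = 0 (z<0)

0


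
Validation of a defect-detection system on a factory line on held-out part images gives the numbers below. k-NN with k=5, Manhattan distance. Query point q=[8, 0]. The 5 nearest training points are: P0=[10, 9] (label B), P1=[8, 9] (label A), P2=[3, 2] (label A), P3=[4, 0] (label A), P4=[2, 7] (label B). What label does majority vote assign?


d(q,P0) = 11  (label B)
d(q,P1) = 9  (label A)
d(q,P2) = 7  (label A)
d(q,P3) = 4  (label A)
d(q,P4) = 13  (label B)
Votes: A=3, B=2
Majority → A

A


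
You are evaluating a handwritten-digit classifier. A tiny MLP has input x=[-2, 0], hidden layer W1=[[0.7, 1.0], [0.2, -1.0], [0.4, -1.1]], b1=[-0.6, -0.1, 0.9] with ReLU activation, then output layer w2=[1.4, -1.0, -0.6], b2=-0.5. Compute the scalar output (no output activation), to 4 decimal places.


z1[0] = (0.7)·(-2) + (1.0)·(0) - 0.6 = -2.0
z1[1] = (0.2)·(-2) + (-1.0)·(0) - 0.1 = -0.5
z1[2] = (0.4)·(-2) + (-1.1)·(0) + 0.9 = 0.1
h = ReLU(z1) = [0.0, 0.0, 0.1]
output = (1.4)·(0.0) + (-1.0)·(0.0) + (-0.6)·(0.1) - 0.5 = -0.56

-0.56


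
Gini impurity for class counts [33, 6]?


Probabilities: [33/39, 6/39] ≈ [0.8462, 0.1538]
Σpᵢ² = (1089 + 36)/39² = 1125/1521
Gini = 1 - Σpᵢ² = 1 - 1125/1521 = 0.2604

0.2604


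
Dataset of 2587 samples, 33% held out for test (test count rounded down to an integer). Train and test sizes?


Test = ⌊2587·33/100⌋ = 853
Train = 2587 - 853 = 1734

Train: 1734, Test: 853


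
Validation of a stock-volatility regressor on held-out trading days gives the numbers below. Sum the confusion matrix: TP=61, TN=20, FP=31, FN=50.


Total = TP + TN + FP + FN
= 61 + 20 + 31 + 50
= 162
(Predicted positive: 92, predicted negative: 70)

162


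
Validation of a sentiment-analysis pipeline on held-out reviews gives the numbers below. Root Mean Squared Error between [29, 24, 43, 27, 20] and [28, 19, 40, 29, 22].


MSE = 43/5 = 8.6
RMSE = √(43/5) = 2.9326

2.9326


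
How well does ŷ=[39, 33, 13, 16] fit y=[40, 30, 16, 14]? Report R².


ȳ = 25
SS_res = Σ(y-ŷ)² = 23
SS_tot = Σ(y-ȳ)² = 452
R² = 1 - SS_res/SS_tot = 1 - 0.0509 = 0.9491

0.9491


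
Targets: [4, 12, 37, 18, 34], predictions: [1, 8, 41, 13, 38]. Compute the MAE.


Absolute errors: |4-1|=3, |12-8|=4, |37-41|=4, |18-13|=5, |34-38|=4
Sum = 20
MAE = 20/5 = 4

4


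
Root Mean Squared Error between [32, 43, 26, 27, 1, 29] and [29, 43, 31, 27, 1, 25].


MSE = 50/6 = 8.3333
RMSE = √(50/6) = 2.8868

2.8868


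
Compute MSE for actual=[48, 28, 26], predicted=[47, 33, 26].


Squared errors: (48-47)²=1, (28-33)²=25, (26-26)²=0
Sum = 26
MSE = 26/3 = 26/3

26/3


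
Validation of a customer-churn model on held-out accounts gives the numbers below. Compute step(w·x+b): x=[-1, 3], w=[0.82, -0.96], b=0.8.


z = (-1)·(0.82) + (3)·(-0.96) + 0.8
  = -2.9
step(z) = 0 (z<0)

0


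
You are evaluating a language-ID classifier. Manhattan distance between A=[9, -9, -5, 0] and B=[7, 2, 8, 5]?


d = |9-7| + |-9-2| + |-5-8| + |0-5|
  = 2 + 11 + 13 + 5
  = 31

31


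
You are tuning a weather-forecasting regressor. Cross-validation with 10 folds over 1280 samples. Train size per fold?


Fold size = 1280/10 = 128
Training per fold = 1280 - 128 = 1152

1152


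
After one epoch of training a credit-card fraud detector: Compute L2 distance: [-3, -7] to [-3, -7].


d = √((-3+ 3)² + (-7+ 7)²)
  = √(0 + 0)
  = √0 = 0.0

0.0


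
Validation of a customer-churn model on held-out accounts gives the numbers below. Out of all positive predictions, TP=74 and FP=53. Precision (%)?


Precision = TP/(TP+FP)
= 74/(74+53)
= 74/127 = 58.27%

58.27%


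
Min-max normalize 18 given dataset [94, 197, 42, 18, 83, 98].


min=18, max=197
(18-18)/(197-18) = 0/179 = 0.0

0.0


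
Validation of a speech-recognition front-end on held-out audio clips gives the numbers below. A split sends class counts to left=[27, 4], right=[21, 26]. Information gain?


Parent = [48, 30], H_parent = 0.9612
H_left = 0.5548 (n=31), H_right = 0.9918 (n=47)
H_children = (31/78)·0.5548 + (47/78)·0.9918 = 0.8181
IG = 0.9612 - 0.8181 = 0.1431

0.1431


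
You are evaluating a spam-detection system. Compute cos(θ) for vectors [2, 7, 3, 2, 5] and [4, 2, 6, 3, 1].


A·B = 2·4 + 7·2 + 3·6 + 2·3 + 5·1 = 51
‖A‖ = √91 = 9.5394, ‖B‖ = √66 = 8.124
cos = 51/(√91·√66) = 51/√6006 = 0.6581

0.6581


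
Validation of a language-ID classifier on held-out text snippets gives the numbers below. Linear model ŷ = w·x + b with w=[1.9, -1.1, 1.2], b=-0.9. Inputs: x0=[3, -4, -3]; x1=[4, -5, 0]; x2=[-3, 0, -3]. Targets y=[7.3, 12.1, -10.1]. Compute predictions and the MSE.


ŷ0 = (1.9)·(3) + (-1.1)·(-4) + (1.2)·(-3) - 0.9 = 5.6
ŷ1 = (1.9)·(4) + (-1.1)·(-5) + (1.2)·(0) - 0.9 = 12.2
ŷ2 = (1.9)·(-3) + (-1.1)·(0) + (1.2)·(-3) - 0.9 = -10.2
errors² = [2.89, 0.01, 0.01]
MSE = 2.9100/3 = 0.97

0.97


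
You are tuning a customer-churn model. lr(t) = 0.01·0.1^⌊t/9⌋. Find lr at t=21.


n_drops = ⌊21/9⌋ = 2
lr = 0.01·0.1^2 = 0.01·0.01 = 0.0001

0.0001


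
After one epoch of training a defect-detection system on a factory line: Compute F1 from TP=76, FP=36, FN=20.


Precision = 76/112 = 0.6786
Recall = 76/96 = 0.7917
F1 = 2·P·R/(P+R) = 2·TP/(2·TP+FP+FN) = 152/(152+36+20) = 152/208 = 0.7308

0.7308


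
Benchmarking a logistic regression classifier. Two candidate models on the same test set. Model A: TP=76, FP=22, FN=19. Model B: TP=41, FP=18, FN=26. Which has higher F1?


Model A: P=76/98=0.7755, R=76/95=0.8, F1=2PR/(P+R)=2TP/(2TP+FP+FN)=152/193=0.7876
Model B: P=41/59=0.6949, R=41/67=0.6119, F1=2PR/(P+R)=2TP/(2TP+FP+FN)=82/126=0.6508
0.7876 > 0.6508 → Model A

Model A


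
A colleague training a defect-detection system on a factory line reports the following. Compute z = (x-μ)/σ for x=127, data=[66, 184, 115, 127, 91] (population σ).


μ = 116.6, σ = 39.6717
z = (127 - 116.6)/39.6717 = 0.2622

0.2622


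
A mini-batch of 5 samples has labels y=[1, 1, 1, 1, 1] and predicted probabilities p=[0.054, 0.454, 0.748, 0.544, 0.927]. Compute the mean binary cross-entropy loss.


L[0] = -ln(0.054) = 2.9188
L[1] = -ln(0.454) = 0.7897
L[2] = -ln(0.748) = 0.2904
L[3] = -ln(0.544) = 0.6088
L[4] = -ln(0.927) = 0.0758
mean = (2.9188 + 0.7897 + 0.2904 + 0.6088 + 0.0758)/5 = 0.9367

0.9367


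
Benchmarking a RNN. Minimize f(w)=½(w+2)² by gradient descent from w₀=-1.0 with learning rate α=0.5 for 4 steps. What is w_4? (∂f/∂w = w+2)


step 1: grad = -1+2 = 1; w = -1 - 0.5·(1) = -1.5
step 2: grad = -1.5+2 = 0.5; w = -1.5 - 0.5·(0.5) = -1.75
step 3: grad = -1.75+2 = 0.25; w = -1.75 - 0.5·(0.25) = -1.875
step 4: grad = -1.875+2 = 0.125; w = -1.875 - 0.5·(0.125) = -1.9375

-1.9375


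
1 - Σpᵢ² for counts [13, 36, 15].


Probabilities: [13/64, 36/64, 15/64] ≈ [0.2031, 0.5625, 0.2344]
Σpᵢ² = (169 + 1296 + 225)/64² = 1690/4096
Gini = 1 - Σpᵢ² = 1 - 1690/4096 = 0.5874

0.5874


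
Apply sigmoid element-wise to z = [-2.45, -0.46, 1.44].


σ(-2.45) = 1/(1+e^2.45) = 0.0794
σ(-0.46) = 1/(1+e^0.46) = 0.387
σ(1.44) = 1/(1+e^-1.44) = 0.8085
result = [0.0794, 0.387, 0.8085]

[0.0794, 0.387, 0.8085]


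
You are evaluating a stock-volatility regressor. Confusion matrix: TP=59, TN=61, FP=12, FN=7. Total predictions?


Total = TP + TN + FP + FN
= 59 + 61 + 12 + 7
= 139
(Predicted positive: 71, predicted negative: 68)

139


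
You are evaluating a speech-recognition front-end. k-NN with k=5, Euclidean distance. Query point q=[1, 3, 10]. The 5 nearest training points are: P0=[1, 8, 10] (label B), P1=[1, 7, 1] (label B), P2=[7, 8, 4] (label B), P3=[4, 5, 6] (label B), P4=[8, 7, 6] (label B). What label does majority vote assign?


d(q,P0) = 5.0  (label B)
d(q,P1) = 9.8489  (label B)
d(q,P2) = 9.8489  (label B)
d(q,P3) = 5.3852  (label B)
d(q,P4) = 9.0  (label B)
Votes: A=0, B=5
Majority → B

B


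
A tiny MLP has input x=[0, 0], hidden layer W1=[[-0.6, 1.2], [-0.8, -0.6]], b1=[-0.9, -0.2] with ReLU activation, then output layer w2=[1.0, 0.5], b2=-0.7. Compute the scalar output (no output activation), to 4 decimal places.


z1[0] = (-0.6)·(0) + (1.2)·(0) - 0.9 = -0.9
z1[1] = (-0.8)·(0) + (-0.6)·(0) - 0.2 = -0.2
h = ReLU(z1) = [0.0, 0.0]
output = (1.0)·(0.0) + (0.5)·(0.0) - 0.7 = -0.7

-0.7


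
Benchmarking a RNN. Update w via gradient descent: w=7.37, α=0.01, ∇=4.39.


w_new = w - α·∇
= 7.37 - 0.01·4.39
= 7.37 - 0.0439
= 7.3261

7.3261


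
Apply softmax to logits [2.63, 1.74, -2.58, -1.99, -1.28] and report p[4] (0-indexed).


Exponentials: e^2.63=13.8738, e^1.74=5.6973, e^-2.58=0.0758, e^-1.99=0.1367, e^-1.28=0.278
Sum = 20.0616
Softmax = [0.6916, 0.284, 0.0038, 0.0068, 0.0139]
p[4] = 0.278/20.0616 = 0.0139

0.0139


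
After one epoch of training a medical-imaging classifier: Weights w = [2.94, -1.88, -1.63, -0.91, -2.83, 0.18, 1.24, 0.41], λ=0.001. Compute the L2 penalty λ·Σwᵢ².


‖w‖₂² = (2.94)² + (-1.88)² + (-1.63)² + (-0.91)² + (-2.83)² + (0.18)² + (1.24)² + (0.41)²
     = 8.6436 + 3.5344 + 2.6569 + 0.8281 + 8.0089 + 0.0324 + 1.5376 + 0.1681
     = 25.41
λ·‖w‖₂² = 0.001·25.41 = 0.02541

0.02541


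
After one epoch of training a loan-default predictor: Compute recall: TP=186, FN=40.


Recall = TP/(TP+FN)
= 186/(186+40)
= 186/226 = 82.3%

82.3%


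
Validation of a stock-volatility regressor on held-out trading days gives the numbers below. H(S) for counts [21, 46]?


Probabilities: [21/67, 46/67] ≈ [0.3134, 0.6866]
H = -((21/67)·log₂(21/67) + (46/67)·log₂(46/67))
  = 0.8971 bits

0.8971 bits


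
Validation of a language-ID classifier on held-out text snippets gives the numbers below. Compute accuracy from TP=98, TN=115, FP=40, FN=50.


Accuracy = (TP+TN)/(TP+TN+FP+FN)
= (98+115)/(303)
= 213/303 = 70.3%

70.3%


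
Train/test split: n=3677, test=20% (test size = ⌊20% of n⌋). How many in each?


Test = ⌊3677·20/100⌋ = 735
Train = 3677 - 735 = 2942

Train: 2942, Test: 735


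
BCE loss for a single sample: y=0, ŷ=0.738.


BCE = -[y·ln(p) + (1-y)·ln(1-p)]
= -0 - 1·ln(1-0.738)
= -ln(0.262) = 1.3394

1.3394
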